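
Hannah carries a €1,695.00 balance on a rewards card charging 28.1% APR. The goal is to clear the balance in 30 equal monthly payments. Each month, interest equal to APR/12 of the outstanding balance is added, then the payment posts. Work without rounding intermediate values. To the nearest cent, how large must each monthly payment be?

€79.28

Monthly rate r = 28.1%/12 = 2.34167% = 0.0234167.
Level-payment amortization: P = B₀·r / (1 − (1+r)^(−n)) = 1695.00·0.0234167 / (1 − 1.02342^(−30)).
Denominator 1 − (1+r)^(−30) = 0.500626559.
P = 39.6913 / 0.500626559 ≈ 79.28.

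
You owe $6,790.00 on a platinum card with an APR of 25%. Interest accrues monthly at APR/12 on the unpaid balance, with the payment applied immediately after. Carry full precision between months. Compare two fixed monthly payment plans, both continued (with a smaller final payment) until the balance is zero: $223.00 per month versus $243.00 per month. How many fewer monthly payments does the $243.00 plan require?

6 fewer payments

Monthly rate r = 25%/12 = 2.08333% = 0.0208333.
At $223.00/mo: n = ⌈−ln(1 − rB₀/P)/ln(1+r)⌉ = 49 payments (last $177.01); total interest = total paid − $6,790.00 = $4,091.01.
At $243.00/mo: 43 payments (last $78.12); total interest $3,494.12.
Payments saved = 49 − 43 = 6.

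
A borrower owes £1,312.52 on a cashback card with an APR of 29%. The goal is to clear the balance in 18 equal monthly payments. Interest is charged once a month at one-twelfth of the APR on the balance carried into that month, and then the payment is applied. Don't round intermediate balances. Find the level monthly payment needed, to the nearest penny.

£90.79

Monthly rate r = 29%/12 = 2.41667% = 0.0241667.
Level-payment amortization: P = B₀·r / (1 − (1+r)^(−n)) = 1312.52·0.0241667 / (1 − 1.02417^(−18)).
Denominator 1 − (1+r)^(−18) = 0.349378311.
P = 31.7192 / 0.349378311 ≈ 90.79.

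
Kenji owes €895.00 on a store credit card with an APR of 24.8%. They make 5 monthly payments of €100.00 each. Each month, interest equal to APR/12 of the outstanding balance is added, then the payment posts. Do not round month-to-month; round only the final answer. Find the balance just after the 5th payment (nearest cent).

Monthly rate r = 24.8%/12 = 2.06667% = 0.0206667.
Each month: B ← B·(1+r) − €100.00.
Month 1: interest €18.50; balance after payment €813.50.
Month 2: interest €16.81; balance after payment €730.31.
Month 3: interest €15.09; balance after payment €645.40.
Month 4: interest €13.34; balance after payment €558.74.
Month 5: interest €11.55; balance after payment €470.29.

€470.29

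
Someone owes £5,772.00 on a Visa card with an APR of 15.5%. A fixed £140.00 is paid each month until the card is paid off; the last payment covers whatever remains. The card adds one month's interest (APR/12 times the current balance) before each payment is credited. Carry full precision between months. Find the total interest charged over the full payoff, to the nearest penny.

£2,523.39

Monthly rate r = 15.5%/12 = 1.29167% = 0.0129167.
Payoff takes n = ⌈−ln(1 − rB₀/P)/ln(1+r)⌉ = ⌈59.252⌉ = 60 payments; the last is £35.39.
Total paid = 59·£140.00 + £35.39 = £8,295.39.
Total interest = total paid − principal = £8,295.39 − £5,772.00 = £2,523.39.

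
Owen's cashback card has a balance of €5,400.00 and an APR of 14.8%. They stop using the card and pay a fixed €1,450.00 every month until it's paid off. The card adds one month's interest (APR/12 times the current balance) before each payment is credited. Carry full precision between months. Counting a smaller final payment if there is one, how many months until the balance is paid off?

4 payments

Monthly rate r = 14.8%/12 = 1.23333% = 0.0123333.
Recurrence: B ← B·(1+r) − €1,450.00.
Month 1: interest €66.60; balance after payment €4,016.60.
Month 2: interest €49.54; balance after payment €2,616.14.
Month 3: interest €32.27; balance after payment €1,198.40.
Month 4: interest €14.78; balance after payment €0.00.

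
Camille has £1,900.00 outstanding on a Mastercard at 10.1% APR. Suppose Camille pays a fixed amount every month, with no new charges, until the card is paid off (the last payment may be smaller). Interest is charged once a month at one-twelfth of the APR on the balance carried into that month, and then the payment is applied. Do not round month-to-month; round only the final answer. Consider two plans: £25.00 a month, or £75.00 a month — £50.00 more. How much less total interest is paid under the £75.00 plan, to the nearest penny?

Monthly rate r = 10.1%/12 = 0.841667% = 0.00841667.
At £25.00/mo: n = ⌈−ln(1 − rB₀/P)/ln(1+r)⌉ = 122 payments (last £19.62); total interest = total paid − £1,900.00 = £1,144.62.
At £75.00/mo: 29 payments (last £45.97); total interest £245.97.
Interest saved = £1,144.62 − £245.97 = £898.65.

£898.65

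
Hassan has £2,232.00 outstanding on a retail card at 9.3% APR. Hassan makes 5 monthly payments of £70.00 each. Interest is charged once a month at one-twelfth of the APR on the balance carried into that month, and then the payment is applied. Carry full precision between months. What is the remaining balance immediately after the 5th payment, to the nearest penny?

Monthly rate r = 9.3%/12 = 0.775% = 0.00775.
Each month: B ← B·(1+r) − £70.00.
Month 1: interest £17.30; balance after payment £2,179.30.
Month 2: interest £16.89; balance after payment £2,126.19.
Month 3: interest £16.48; balance after payment £2,072.67.
Month 4: interest £16.06; balance after payment £2,018.73.
Month 5: interest £15.65; balance after payment £1,964.37.

£1,964.37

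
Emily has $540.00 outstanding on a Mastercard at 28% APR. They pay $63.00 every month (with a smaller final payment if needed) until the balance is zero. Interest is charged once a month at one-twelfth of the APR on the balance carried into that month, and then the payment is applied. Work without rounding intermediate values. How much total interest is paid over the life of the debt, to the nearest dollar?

Monthly rate r = 28%/12 = 2.33333% = 0.0233333.
Payoff takes n = ⌈−ln(1 − rB₀/P)/ln(1+r)⌉ = ⌈9.674⌉ = 10 payments; the last is $42.65.
Total paid = 9·$63.00 + $42.65 = $609.65.
Total interest = total paid − principal = $609.65 − $540.00 = $69.65.

$70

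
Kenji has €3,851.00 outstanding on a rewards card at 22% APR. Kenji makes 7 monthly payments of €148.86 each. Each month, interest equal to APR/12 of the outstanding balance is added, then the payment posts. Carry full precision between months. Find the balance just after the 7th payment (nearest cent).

€3,272.12

Monthly rate r = 22%/12 = 1.83333% = 0.0183333.
Each month: B ← B·(1+r) − €148.86.
Month 1: interest €70.60; balance after payment €3,772.74.
Month 2: interest €69.17; balance after payment €3,693.05.
Month 3: interest €67.71; balance after payment €3,611.89.
Month 4: interest €66.22; balance after payment €3,529.25.
Month 5: interest €64.70; balance after payment €3,445.10.
Month 6: interest €63.16; balance after payment €3,359.40.
Month 7: interest €61.59; balance after payment €3,272.12.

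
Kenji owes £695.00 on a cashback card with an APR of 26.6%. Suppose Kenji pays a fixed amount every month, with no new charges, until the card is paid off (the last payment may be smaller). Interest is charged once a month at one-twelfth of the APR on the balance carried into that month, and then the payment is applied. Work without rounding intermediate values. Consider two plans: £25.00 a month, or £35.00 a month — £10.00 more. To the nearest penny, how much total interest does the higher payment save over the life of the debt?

Monthly rate r = 26.6%/12 = 2.21667% = 0.0221667.
At £25.00/mo: n = ⌈−ln(1 − rB₀/P)/ln(1+r)⌉ = 44 payments (last £17.12); total interest = total paid − £695.00 = £397.12.
At £35.00/mo: 27 payments (last £16.18); total interest £231.18.
Interest saved = £397.12 − £231.18 = £165.94.

£165.94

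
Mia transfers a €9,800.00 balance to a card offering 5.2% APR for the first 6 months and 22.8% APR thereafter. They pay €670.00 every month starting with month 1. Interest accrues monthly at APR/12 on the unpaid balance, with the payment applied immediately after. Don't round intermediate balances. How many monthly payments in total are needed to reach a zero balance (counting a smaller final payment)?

Promo months 1–6 at r₀ = 5.2%/12 = 0.00433333; months 7+ at r₁ = 22.8%/12 = 0.019.
After month 6: iterate B ← B·(1+r₀) − €670.00 for 6 months → €5,993.77.
Then at r₁ with €670.00/mo: n₂ = −ln(1 − r₁·B/P)/ln(1+r₁) ≈ 9.90 → 10 more payments.

16 months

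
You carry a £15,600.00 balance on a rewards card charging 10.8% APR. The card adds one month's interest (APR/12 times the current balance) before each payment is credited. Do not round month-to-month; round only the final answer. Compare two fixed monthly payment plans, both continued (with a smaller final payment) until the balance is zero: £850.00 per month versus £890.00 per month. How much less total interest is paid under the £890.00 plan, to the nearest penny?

£73.38

Monthly rate r = 10.8%/12 = 0.9% = 0.009.
At £850.00/mo: n = ⌈−ln(1 − rB₀/P)/ln(1+r)⌉ = 21 payments (last £127.62); total interest = total paid − £15,600.00 = £1,527.62.
At £890.00/mo: 20 payments (last £144.24); total interest £1,454.24.
Interest saved = £1,527.62 − £1,454.24 = £73.38.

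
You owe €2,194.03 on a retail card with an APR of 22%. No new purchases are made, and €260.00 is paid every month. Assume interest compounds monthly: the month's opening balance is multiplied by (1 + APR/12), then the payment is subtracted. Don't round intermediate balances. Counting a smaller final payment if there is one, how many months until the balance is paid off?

Monthly rate r = 22%/12 = 1.83333% = 0.0183333.
Recurrence: B ← B·(1+r) − €260.00.
Month 1: interest €40.22; balance after payment €1,974.25.
Month 2: interest €36.19; balance after payment €1,750.45.
Closed form: n = −ln(1 − rB₀/P)/ln(1+r) = −ln(0.84529)/ln(1.01833) ≈ 9.251, so the balance reaches zero during payment 10.

10 months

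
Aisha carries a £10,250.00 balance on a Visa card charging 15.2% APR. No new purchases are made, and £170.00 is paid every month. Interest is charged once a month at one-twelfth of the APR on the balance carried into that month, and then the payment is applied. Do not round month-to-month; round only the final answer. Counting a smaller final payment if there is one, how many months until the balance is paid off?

Monthly rate r = 15.2%/12 = 1.26667% = 0.0126667.
Recurrence: B ← B·(1+r) − £170.00.
Month 1: interest £129.83; balance after payment £10,209.83.
Month 2: interest £129.32; balance after payment £10,169.16.
Closed form: n = −ln(1 − rB₀/P)/ln(1+r) = −ln(0.23627)/ln(1.01267) ≈ 114.622, so the balance reaches zero during payment 115.

115 months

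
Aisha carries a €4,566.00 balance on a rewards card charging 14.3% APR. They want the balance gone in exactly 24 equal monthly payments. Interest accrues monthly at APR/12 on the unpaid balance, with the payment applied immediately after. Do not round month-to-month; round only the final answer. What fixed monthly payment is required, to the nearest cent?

€219.87

Monthly rate r = 14.3%/12 = 1.19167% = 0.0119167.
Level-payment amortization: P = B₀·r / (1 − (1+r)^(−n)) = 4566.00·0.0119167 / (1 − 1.01192^(−24)).
Denominator 1 − (1+r)^(−24) = 0.247466176.
P = 54.4115 / 0.247466176 ≈ 219.87.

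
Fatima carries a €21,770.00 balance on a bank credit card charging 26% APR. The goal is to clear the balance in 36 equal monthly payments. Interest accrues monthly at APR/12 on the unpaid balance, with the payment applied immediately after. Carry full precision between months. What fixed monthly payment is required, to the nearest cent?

Monthly rate r = 26%/12 = 2.16667% = 0.0216667.
Level-payment amortization: P = B₀·r / (1 − (1+r)^(−n)) = 21770.00·0.0216667 / (1 − 1.02167^(−36)).
Denominator 1 − (1+r)^(−36) = 0.537759567.
P = 471.683 / 0.537759567 ≈ 877.13.

€877.13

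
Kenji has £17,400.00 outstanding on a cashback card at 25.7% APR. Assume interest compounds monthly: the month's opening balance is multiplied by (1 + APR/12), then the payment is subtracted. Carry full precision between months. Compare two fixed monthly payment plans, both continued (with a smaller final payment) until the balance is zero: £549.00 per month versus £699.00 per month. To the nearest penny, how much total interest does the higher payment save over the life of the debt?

Monthly rate r = 25.7%/12 = 2.14167% = 0.0214167.
At £549.00/mo: n = ⌈−ln(1 − rB₀/P)/ln(1+r)⌉ = 54 payments (last £325.99); total interest = total paid − £17,400.00 = £12,022.99.
At £699.00/mo: 36 payments (last £660.48); total interest £7,725.48.
Interest saved = £12,022.99 − £7,725.48 = £4,297.51.

£4,297.51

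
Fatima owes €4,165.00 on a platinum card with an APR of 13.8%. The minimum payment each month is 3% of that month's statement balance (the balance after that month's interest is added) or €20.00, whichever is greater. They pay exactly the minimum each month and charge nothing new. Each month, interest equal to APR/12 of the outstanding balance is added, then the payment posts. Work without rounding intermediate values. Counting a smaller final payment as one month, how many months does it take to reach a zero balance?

139 months

Monthly rate r = 13.8%/12 = 1.15% = 0.0115.
While 3% of the post-interest balance exceeds €20.00, each month B ← (B·(1+r))·(1 − 0.03), i.e. B shrinks by the factor (1+r)·0.97 = 0.98115.
This holds for months 1–97. Entering month 98 the balance is €657.91; 3% of the post-interest balance is now below €20.00, so the flat €20.00 minimum applies from here.
From month 98 a fixed €20.00 at rate r clears €657.91 in 42 more payments. Total: 97 + 42 = 139 months.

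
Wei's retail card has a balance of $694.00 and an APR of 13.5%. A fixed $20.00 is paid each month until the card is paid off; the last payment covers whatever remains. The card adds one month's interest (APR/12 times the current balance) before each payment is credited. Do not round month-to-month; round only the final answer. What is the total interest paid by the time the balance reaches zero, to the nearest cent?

$190.80

Monthly rate r = 13.5%/12 = 1.125% = 0.01125.
Payoff takes n = ⌈−ln(1 − rB₀/P)/ln(1+r)⌉ = ⌈44.239⌉ = 45 payments; the last is $4.80.
Total paid = 44·$20.00 + $4.80 = $884.80.
Total interest = total paid − principal = $884.80 − $694.00 = $190.80.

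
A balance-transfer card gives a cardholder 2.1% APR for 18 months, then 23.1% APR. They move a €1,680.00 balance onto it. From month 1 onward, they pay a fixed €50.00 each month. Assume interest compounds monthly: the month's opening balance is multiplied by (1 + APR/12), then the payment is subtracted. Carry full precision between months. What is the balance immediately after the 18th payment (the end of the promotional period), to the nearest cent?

Promo months 1–18 at r₀ = 2.1%/12 = 0.00175; months 19+ at r₁ = 23.1%/12 = 0.01925.
After month 18: iterate B ← B·(1+r₀) − €50.00 for 18 months → €820.20.

€820.20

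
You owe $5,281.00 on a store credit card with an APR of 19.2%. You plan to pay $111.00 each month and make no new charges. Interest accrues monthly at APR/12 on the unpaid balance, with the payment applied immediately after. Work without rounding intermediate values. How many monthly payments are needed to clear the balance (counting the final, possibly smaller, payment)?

Monthly rate r = 19.2%/12 = 1.6% = 0.016.
Recurrence: B ← B·(1+r) − $111.00.
Month 1: interest $84.50; balance after payment $5,254.50.
Month 2: interest $84.07; balance after payment $5,227.57.
Closed form: n = −ln(1 − rB₀/P)/ln(1+r) = −ln(0.23877)/ln(1.016) ≈ 90.229, so the balance reaches zero during payment 91.

91 months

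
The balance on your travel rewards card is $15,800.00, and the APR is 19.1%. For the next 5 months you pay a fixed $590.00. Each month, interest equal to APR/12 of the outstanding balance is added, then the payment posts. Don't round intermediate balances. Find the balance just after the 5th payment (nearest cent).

Monthly rate r = 19.1%/12 = 1.59167% = 0.0159167.
Each month: B ← B·(1+r) − $590.00.
Month 1: interest $251.48; balance after payment $15,461.48.
Month 2: interest $246.10; balance after payment $15,117.58.
Month 3: interest $240.62; balance after payment $14,768.20.
Month 4: interest $235.06; balance after payment $14,413.26.
Month 5: interest $229.41; balance after payment $14,052.67.

$14,052.67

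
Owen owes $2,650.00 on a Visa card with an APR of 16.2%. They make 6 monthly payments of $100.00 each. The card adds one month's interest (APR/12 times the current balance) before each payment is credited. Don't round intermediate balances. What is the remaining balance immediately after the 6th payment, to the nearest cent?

Monthly rate r = 16.2%/12 = 1.35% = 0.0135.
Each month: B ← B·(1+r) − $100.00.
Month 1: interest $35.77; balance after payment $2,585.78.
Month 2: interest $34.91; balance after payment $2,520.68.
Month 3: interest $34.03; balance after payment $2,454.71.
Month 4: interest $33.14; balance after payment $2,387.85.
Month 5: interest $32.24; balance after payment $2,320.09.
Month 6: interest $31.32; balance after payment $2,251.41.

$2,251.41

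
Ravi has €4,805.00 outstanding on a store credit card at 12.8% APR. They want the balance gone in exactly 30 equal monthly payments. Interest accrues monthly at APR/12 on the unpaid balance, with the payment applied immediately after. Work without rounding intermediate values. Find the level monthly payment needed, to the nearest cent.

Monthly rate r = 12.8%/12 = 1.06667% = 0.0106667.
Level-payment amortization: P = B₀·r / (1 − (1+r)^(−n)) = 4805.00·0.0106667 / (1 − 1.01067^(−30)).
Denominator 1 − (1+r)^(−30) = 0.272619368.
P = 51.2533 / 0.272619368 ≈ 188.00.

€188.00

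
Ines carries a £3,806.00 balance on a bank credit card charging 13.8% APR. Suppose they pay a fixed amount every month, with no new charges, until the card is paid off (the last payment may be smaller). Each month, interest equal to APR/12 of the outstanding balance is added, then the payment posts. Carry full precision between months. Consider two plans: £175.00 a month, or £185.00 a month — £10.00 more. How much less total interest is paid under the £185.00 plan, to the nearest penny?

Monthly rate r = 13.8%/12 = 1.15% = 0.0115.
At £175.00/mo: n = ⌈−ln(1 − rB₀/P)/ln(1+r)⌉ = 26 payments (last £30.25); total interest = total paid − £3,806.00 = £599.25.
At £185.00/mo: 24 payments (last £112.99); total interest £561.99.
Interest saved = £599.25 − £561.99 = £37.26.

£37.26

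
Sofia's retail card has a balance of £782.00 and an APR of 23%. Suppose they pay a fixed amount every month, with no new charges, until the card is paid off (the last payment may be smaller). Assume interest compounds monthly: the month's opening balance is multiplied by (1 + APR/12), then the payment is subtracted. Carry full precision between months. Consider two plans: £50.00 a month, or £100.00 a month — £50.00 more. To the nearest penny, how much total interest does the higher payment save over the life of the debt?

Monthly rate r = 23%/12 = 1.91667% = 0.0191667.
At £50.00/mo: n = ⌈−ln(1 − rB₀/P)/ln(1+r)⌉ = 19 payments (last £38.55); total interest = total paid − £782.00 = £156.55.
At £100.00/mo: 9 payments (last £55.54); total interest £73.54.
Interest saved = £156.55 − £73.54 = £83.01.

£83.01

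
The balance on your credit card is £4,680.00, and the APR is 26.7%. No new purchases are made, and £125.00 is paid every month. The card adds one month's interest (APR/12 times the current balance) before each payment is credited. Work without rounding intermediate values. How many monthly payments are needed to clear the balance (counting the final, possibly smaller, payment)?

82 months

Monthly rate r = 26.7%/12 = 2.225% = 0.02225.
Recurrence: B ← B·(1+r) − £125.00.
Month 1: interest £104.13; balance after payment £4,659.13.
Month 2: interest £103.67; balance after payment £4,637.80.
Closed form: n = −ln(1 − rB₀/P)/ln(1+r) = −ln(0.16696)/ln(1.02225) ≈ 81.341, so the balance reaches zero during payment 82.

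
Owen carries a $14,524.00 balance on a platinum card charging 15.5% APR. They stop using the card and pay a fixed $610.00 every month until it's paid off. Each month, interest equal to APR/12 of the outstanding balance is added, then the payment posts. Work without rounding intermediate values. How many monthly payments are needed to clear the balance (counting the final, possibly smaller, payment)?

Monthly rate r = 15.5%/12 = 1.29167% = 0.0129167.
Recurrence: B ← B·(1+r) − $610.00.
Month 1: interest $187.60; balance after payment $14,101.60.
Month 2: interest $182.15; balance after payment $13,673.75.
Closed form: n = −ln(1 − rB₀/P)/ln(1+r) = −ln(0.69246)/ln(1.01292) ≈ 28.636, so the balance reaches zero during payment 29.

29 months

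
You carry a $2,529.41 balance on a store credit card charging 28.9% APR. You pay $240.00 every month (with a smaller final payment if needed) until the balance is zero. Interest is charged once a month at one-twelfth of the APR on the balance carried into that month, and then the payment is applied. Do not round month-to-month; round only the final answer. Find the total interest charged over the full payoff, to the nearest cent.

$423.93

Monthly rate r = 28.9%/12 = 2.40833% = 0.0240833.
Payoff takes n = ⌈−ln(1 − rB₀/P)/ln(1+r)⌉ = ⌈12.303⌉ = 13 payments; the last is $73.34.
Total paid = 12·$240.00 + $73.34 = $2,953.34.
Total interest = total paid − principal = $2,953.34 − $2,529.41 = $423.93.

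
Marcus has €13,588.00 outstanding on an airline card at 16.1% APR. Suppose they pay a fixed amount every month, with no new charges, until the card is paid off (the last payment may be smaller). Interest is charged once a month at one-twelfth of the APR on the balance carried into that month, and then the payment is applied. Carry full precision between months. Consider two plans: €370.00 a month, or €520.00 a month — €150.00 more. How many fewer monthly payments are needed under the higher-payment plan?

18 fewer payments

Monthly rate r = 16.1%/12 = 1.34167% = 0.0134167.
At €370.00/mo: n = ⌈−ln(1 − rB₀/P)/ln(1+r)⌉ = 51 payments (last €342.07); total interest = total paid − €13,588.00 = €5,254.07.
At €520.00/mo: 33 payments (last €204.06); total interest €3,256.06.
Payments saved = 51 − 33 = 18.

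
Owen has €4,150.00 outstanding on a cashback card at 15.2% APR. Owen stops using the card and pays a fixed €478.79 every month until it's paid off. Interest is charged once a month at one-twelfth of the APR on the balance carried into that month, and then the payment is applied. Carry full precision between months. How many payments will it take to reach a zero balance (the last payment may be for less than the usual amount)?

10 months

Monthly rate r = 15.2%/12 = 1.26667% = 0.0126667.
Recurrence: B ← B·(1+r) − €478.79.
Month 1: interest €52.57; balance after payment €3,723.78.
Month 2: interest €47.17; balance after payment €3,292.15.
Closed form: n = −ln(1 − rB₀/P)/ln(1+r) = −ln(0.89021)/ln(1.01267) ≈ 9.239, so the balance reaches zero during payment 10.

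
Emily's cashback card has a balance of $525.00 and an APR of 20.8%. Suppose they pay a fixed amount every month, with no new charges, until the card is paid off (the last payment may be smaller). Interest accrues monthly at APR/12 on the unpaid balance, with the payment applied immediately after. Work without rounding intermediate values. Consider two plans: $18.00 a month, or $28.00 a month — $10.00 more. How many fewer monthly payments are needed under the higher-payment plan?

Monthly rate r = 20.8%/12 = 1.73333% = 0.0173333.
At $18.00/mo: n = ⌈−ln(1 − rB₀/P)/ln(1+r)⌉ = 41 payments (last $17.73); total interest = total paid − $525.00 = $212.73.
At $28.00/mo: 23 payments (last $24.43); total interest $115.43.
Payments saved = 41 − 23 = 18.

18 fewer payments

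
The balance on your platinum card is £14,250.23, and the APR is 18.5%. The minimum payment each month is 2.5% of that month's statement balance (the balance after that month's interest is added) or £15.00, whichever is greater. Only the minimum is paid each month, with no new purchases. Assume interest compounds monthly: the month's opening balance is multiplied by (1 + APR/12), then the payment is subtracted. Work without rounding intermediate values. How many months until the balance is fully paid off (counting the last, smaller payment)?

379 months

Monthly rate r = 18.5%/12 = 1.54167% = 0.0154167.
While 2.5% of the post-interest balance exceeds £15.00, each month B ← (B·(1+r))·(1 − 0.025), i.e. B shrinks by the factor (1+r)·0.975 = 0.99003.
This holds for months 1–318. Entering month 319 the balance is £589.08; 2.5% of the post-interest balance is now below £15.00, so the flat £15.00 minimum applies from here.
From month 319 a fixed £15.00 at rate r clears £589.08 in 61 more payments. Total: 318 + 61 = 379 months.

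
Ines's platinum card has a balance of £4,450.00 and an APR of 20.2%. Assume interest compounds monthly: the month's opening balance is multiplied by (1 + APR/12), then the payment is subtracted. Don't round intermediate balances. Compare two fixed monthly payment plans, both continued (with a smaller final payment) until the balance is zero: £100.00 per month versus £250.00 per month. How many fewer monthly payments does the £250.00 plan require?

61 fewer payments

Monthly rate r = 20.2%/12 = 1.68333% = 0.0168333.
At £100.00/mo: n = ⌈−ln(1 − rB₀/P)/ln(1+r)⌉ = 83 payments (last £82.73); total interest = total paid − £4,450.00 = £3,832.73.
At £250.00/mo: 22 payments (last £84.24); total interest £884.24.
Payments saved = 83 − 22 = 61.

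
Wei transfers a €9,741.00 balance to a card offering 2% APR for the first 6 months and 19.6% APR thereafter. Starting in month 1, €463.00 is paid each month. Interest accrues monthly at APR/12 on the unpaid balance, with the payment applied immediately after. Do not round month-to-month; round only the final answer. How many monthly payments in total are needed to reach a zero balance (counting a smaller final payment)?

24 payments

Promo months 1–6 at r₀ = 2%/12 = 0.00166667; months 7+ at r₁ = 19.6%/12 = 0.0163333.
After month 6: iterate B ← B·(1+r₀) − €463.00 for 6 months → €7,049.22.
Then at r₁ with €463.00/mo: n₂ = −ln(1 − r₁·B/P)/ln(1+r₁) ≈ 17.65 → 18 more payments.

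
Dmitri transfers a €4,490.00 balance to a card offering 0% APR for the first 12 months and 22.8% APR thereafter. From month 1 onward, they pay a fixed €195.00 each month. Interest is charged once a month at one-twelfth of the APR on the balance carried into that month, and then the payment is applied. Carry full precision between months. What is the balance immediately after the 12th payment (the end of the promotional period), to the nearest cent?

€2,150.00

Promo months 1–12 at r₀ = 0%/12 = 0; months 13+ at r₁ = 22.8%/12 = 0.019.
After month 12 (no interest yet): B = €4,490.00 − 12·€195.00 = €2,150.00.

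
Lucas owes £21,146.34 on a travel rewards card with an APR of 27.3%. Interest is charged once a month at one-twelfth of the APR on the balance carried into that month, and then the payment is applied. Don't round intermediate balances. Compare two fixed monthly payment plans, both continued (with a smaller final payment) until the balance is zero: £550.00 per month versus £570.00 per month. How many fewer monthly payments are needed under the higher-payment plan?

Monthly rate r = 27.3%/12 = 2.275% = 0.02275.
At £550.00/mo: n = ⌈−ln(1 − rB₀/P)/ln(1+r)⌉ = 93 payments (last £182.63); total interest = total paid − £21,146.34 = £29,636.29.
At £570.00/mo: 83 payments (last £338.41); total interest £25,932.07.
Payments saved = 93 − 83 = 10.

10 fewer payments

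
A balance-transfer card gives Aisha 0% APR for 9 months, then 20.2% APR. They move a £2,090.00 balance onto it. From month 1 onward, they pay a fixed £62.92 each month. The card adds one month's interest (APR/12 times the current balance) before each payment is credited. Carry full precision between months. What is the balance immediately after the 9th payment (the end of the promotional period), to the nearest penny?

Promo months 1–9 at r₀ = 0%/12 = 0; months 10+ at r₁ = 20.2%/12 = 0.0168333.
After month 9 (no interest yet): B = £2,090.00 − 9·£62.92 = £1,523.72.

£1,523.72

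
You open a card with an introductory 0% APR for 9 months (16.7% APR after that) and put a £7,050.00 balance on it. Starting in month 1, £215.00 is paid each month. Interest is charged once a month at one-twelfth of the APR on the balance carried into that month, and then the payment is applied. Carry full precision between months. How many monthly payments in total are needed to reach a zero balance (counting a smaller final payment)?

39 months

Promo months 1–9 at r₀ = 0%/12 = 0; months 10+ at r₁ = 16.7%/12 = 0.0139167.
After month 9 (no interest yet): B = £7,050.00 − 9·£215.00 = £5,115.00.
Then at r₁ with £215.00/mo: n₂ = −ln(1 − r₁·B/P)/ln(1+r₁) ≈ 29.09 → 30 more payments.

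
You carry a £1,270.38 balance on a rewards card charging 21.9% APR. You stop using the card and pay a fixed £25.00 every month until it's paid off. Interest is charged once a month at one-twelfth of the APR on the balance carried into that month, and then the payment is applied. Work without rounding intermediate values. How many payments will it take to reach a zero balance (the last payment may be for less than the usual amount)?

146 months

Monthly rate r = 21.9%/12 = 1.825% = 0.01825.
Recurrence: B ← B·(1+r) − £25.00.
Month 1: interest £23.18; balance after payment £1,268.56.
Month 2: interest £23.15; balance after payment £1,266.72.
Closed form: n = −ln(1 − rB₀/P)/ln(1+r) = −ln(0.072623)/ln(1.01825) ≈ 145.005, so the balance reaches zero during payment 146.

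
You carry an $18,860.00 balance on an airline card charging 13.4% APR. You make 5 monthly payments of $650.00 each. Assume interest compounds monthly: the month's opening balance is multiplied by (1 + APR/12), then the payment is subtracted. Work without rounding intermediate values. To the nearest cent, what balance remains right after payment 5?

$16,613.40

Monthly rate r = 13.4%/12 = 1.11667% = 0.0111667.
Each month: B ← B·(1+r) − $650.00.
Month 1: interest $210.60; balance after payment $18,420.60.
Month 2: interest $205.70; balance after payment $17,976.30.
Month 3: interest $200.74; balance after payment $17,527.04.
Month 4: interest $195.72; balance after payment $17,072.75.
Month 5: interest $190.65; balance after payment $16,613.40.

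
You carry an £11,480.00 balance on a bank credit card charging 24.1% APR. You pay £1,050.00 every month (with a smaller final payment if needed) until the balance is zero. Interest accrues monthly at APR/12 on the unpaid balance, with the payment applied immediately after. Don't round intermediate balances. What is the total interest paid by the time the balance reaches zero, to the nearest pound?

Monthly rate r = 24.1%/12 = 2.00833% = 0.0200833.
Payoff takes n = ⌈−ln(1 − rB₀/P)/ln(1+r)⌉ = ⌈12.468⌉ = 13 payments; the last is £494.13.
Total paid = 12·£1,050.00 + £494.13 = £13,094.13.
Total interest = total paid − principal = £13,094.13 − £11,480.00 = £1,614.13.

£1,614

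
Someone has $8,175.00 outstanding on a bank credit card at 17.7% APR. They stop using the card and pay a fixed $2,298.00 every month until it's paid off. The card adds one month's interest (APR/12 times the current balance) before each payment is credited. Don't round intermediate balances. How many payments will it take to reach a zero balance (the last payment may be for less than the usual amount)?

4 payments

Monthly rate r = 17.7%/12 = 1.475% = 0.01475.
Recurrence: B ← B·(1+r) − $2,298.00.
Month 1: interest $120.58; balance after payment $5,997.58.
Month 2: interest $88.46; balance after payment $3,788.05.
Month 3: interest $55.87; balance after payment $1,545.92.
Month 4: interest $22.80; balance after payment $0.00.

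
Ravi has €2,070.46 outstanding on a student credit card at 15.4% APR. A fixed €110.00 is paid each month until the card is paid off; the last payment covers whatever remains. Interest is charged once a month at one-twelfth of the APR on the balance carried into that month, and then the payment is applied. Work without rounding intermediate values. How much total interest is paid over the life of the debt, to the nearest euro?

€315

Monthly rate r = 15.4%/12 = 1.28333% = 0.0128333.
Payoff takes n = ⌈−ln(1 − rB₀/P)/ln(1+r)⌉ = ⌈21.682⌉ = 22 payments; the last is €75.18.
Total paid = 21·€110.00 + €75.18 = €2,385.18.
Total interest = total paid − principal = €2,385.18 − €2,070.46 = €314.72.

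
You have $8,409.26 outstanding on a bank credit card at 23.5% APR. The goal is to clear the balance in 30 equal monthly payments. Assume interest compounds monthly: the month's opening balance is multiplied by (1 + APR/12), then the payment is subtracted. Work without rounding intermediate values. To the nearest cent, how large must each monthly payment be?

$373.33

Monthly rate r = 23.5%/12 = 1.95833% = 0.0195833.
Level-payment amortization: P = B₀·r / (1 − (1+r)^(−n)) = 8409.26·0.0195833 / (1 − 1.01958^(−30)).
Denominator 1 − (1+r)^(−30) = 0.441120512.
P = 164.681 / 0.441120512 ≈ 373.33.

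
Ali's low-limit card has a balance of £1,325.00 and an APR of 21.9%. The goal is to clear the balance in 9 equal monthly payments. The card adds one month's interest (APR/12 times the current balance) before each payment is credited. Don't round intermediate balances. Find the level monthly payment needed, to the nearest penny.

Monthly rate r = 21.9%/12 = 1.825% = 0.01825.
Level-payment amortization: P = B₀·r / (1 − (1+r)^(−n)) = 1325.00·0.01825 / (1 − 1.01825^(−9)).
Denominator 1 − (1+r)^(−9) = 0.15021271.
P = 24.1812 / 0.15021271 ≈ 160.98.

£160.98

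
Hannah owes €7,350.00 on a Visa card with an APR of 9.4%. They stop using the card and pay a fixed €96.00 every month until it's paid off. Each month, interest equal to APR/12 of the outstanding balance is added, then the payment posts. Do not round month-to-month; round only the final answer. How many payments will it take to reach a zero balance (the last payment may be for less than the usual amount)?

118 months

Monthly rate r = 9.4%/12 = 0.783333% = 0.00783333.
Recurrence: B ← B·(1+r) − €96.00.
Month 1: interest €57.57; balance after payment €7,311.57.
Month 2: interest €57.27; balance after payment €7,272.85.
Closed form: n = −ln(1 − rB₀/P)/ln(1+r) = −ln(0.40026)/ln(1.00783) ≈ 117.347, so the balance reaches zero during payment 118.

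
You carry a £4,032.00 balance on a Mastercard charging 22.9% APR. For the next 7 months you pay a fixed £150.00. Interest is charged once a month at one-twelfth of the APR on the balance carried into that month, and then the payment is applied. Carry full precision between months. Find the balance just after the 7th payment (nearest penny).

Monthly rate r = 22.9%/12 = 1.90833% = 0.0190833.
Each month: B ← B·(1+r) − £150.00.
Month 1: interest £76.94; balance after payment £3,958.94.
Month 2: interest £75.55; balance after payment £3,884.49.
Month 3: interest £74.13; balance after payment £3,808.62.
Month 4: interest £72.68; balance after payment £3,731.30.
Month 5: interest £71.21; balance after payment £3,652.51.
Month 6: interest £69.70; balance after payment £3,572.21.
Month 7: interest £68.17; balance after payment £3,490.38.

£3,490.38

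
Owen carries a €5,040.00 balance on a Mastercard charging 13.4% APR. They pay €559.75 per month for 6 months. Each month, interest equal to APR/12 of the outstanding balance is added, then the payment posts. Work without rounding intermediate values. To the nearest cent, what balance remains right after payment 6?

€1,933.58

Monthly rate r = 13.4%/12 = 1.11667% = 0.0111667.
Each month: B ← B·(1+r) − €559.75.
Month 1: interest €56.28; balance after payment €4,536.53.
Month 2: interest €50.66; balance after payment €4,027.44.
Month 3: interest €44.97; balance after payment €3,512.66.
Month 4: interest €39.22; balance after payment €2,992.14.
Month 5: interest €33.41; balance after payment €2,465.80.
Month 6: interest €27.53; balance after payment €1,933.58.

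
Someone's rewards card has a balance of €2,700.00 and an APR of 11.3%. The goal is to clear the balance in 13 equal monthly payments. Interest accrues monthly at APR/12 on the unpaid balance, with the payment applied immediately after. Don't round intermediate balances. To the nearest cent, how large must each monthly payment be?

€221.64

Monthly rate r = 11.3%/12 = 0.941667% = 0.00941667.
Level-payment amortization: P = B₀·r / (1 − (1+r)^(−n)) = 2700.00·0.00941667 / (1 − 1.00942^(−13)).
Denominator 1 − (1+r)^(−13) = 0.114713432.
P = 25.425 / 0.114713432 ≈ 221.64.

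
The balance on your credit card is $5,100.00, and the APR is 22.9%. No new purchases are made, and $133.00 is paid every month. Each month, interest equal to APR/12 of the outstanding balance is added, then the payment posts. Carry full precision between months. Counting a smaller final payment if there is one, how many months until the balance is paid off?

70 months

Monthly rate r = 22.9%/12 = 1.90833% = 0.0190833.
Recurrence: B ← B·(1+r) − $133.00.
Month 1: interest $97.32; balance after payment $5,064.32.
Month 2: interest $96.64; balance after payment $5,027.97.
Closed form: n = −ln(1 − rB₀/P)/ln(1+r) = −ln(0.26823)/ln(1.01908) ≈ 69.611, so the balance reaches zero during payment 70.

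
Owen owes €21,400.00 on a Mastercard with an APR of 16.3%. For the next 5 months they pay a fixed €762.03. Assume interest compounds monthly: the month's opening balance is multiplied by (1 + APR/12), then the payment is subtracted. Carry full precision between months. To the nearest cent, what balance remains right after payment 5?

€18,978.37

Monthly rate r = 16.3%/12 = 1.35833% = 0.0135833.
Each month: B ← B·(1+r) − €762.03.
Month 1: interest €290.68; balance after payment €20,928.65.
Month 2: interest €284.28; balance after payment €20,450.90.
Month 3: interest €277.79; balance after payment €19,966.67.
Month 4: interest €271.21; balance after payment €19,475.85.
Month 5: interest €264.55; balance after payment €18,978.37.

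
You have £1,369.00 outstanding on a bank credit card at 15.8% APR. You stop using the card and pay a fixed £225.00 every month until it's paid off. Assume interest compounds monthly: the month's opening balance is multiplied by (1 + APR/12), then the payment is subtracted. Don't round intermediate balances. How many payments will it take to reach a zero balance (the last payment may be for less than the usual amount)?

Monthly rate r = 15.8%/12 = 1.31667% = 0.0131667.
Recurrence: B ← B·(1+r) − £225.00.
Month 1: interest £18.03; balance after payment £1,162.03.
Month 2: interest £15.30; balance after payment £952.33.
Closed form: n = −ln(1 − rB₀/P)/ln(1+r) = −ln(0.91989)/ln(1.01317) ≈ 6.384, so the balance reaches zero during payment 7.

7 payments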